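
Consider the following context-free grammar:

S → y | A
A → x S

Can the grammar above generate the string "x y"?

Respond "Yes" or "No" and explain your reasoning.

Yes - a valid derivation exists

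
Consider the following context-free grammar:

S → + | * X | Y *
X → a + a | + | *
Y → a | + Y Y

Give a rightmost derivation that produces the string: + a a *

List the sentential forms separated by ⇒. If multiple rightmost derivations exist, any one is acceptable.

S ⇒ Y * ⇒ + Y Y * ⇒ + Y a * ⇒ + a a *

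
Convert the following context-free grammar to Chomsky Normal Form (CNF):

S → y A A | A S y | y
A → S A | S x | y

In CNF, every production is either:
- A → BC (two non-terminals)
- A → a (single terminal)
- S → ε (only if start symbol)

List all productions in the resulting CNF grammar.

TY → y; S → y; TX → x; A → y; S → TY X0; X0 → A A; S → A X1; X1 → S TY; A → S A; A → S TX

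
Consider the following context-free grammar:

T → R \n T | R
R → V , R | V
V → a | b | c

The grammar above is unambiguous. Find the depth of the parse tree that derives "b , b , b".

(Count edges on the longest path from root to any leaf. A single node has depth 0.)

5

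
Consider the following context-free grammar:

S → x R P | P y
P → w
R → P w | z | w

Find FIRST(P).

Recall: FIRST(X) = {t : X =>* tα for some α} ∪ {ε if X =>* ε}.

We compute FIRST(P) using the standard algorithm.
FIRST(P) = {w}
FIRST(R) = {w, z}
FIRST(S) = {w, x}
Therefore, FIRST(P) = {w}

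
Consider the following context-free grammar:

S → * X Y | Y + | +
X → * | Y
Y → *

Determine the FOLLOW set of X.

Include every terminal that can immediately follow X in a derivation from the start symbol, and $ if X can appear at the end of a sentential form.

We compute FOLLOW(X) using the standard algorithm.
FOLLOW(S) starts with {$}.
FIRST(S) = {*, +}
FIRST(X) = {*}
FIRST(Y) = {*}
FOLLOW(S) = {$}
FOLLOW(X) = {*}
FOLLOW(Y) = {$, *, +}
Therefore, FOLLOW(X) = {*}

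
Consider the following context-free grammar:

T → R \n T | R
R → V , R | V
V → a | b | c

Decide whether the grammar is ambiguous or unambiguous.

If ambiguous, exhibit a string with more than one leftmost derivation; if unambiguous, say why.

Unambiguous - every string in the language has a unique leftmost derivation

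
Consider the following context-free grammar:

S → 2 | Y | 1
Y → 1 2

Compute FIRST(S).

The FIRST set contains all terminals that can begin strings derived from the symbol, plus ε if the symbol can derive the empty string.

We compute FIRST(S) using the standard algorithm.
FIRST(S) = {1, 2}
FIRST(Y) = {1}
Therefore, FIRST(S) = {1, 2}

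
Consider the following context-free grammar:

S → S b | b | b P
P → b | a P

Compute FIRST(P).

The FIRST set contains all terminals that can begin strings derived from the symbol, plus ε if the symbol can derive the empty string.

We compute FIRST(P) using the standard algorithm.
FIRST(P) = {a, b}
FIRST(S) = {b}
Therefore, FIRST(P) = {a, b}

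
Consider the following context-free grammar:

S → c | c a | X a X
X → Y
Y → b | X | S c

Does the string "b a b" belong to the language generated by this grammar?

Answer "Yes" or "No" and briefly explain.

Yes - a valid derivation exists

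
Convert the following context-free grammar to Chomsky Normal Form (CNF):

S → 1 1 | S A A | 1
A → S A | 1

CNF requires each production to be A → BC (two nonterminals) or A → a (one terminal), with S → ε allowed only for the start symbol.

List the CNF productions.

T1 → 1; S → 1; A → 1; S → T1 T1; S → S X0; X0 → A A; A → S A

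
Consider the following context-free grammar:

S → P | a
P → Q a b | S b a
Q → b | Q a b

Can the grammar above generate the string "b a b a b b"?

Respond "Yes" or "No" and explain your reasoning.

No - no valid derivation exists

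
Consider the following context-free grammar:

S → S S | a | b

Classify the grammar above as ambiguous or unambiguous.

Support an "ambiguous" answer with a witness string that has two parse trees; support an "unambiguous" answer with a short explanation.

Ambiguous - the string 'a b a b a' has two distinct parse trees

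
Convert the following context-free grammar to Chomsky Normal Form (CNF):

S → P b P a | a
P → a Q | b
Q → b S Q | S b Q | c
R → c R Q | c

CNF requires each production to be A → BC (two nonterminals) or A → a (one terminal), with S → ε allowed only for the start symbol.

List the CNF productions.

TB → b; TA → a; S → a; P → b; Q → c; TC → c; R → c; S → P X0; X0 → TB X1; X1 → P TA; P → TA Q; Q → TB X2; X2 → S Q; Q → S X3; X3 → TB Q; R → TC X4; X4 → R Q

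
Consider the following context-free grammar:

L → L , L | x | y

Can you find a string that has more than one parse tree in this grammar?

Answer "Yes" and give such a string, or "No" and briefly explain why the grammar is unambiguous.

Yes - the string 'y , x , y , y , y' has two distinct parse trees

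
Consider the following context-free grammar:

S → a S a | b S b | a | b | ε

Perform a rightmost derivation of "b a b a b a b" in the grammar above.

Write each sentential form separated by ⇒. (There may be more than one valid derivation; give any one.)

S ⇒ b S b ⇒ b a S a b ⇒ b a b S b a b ⇒ b a b a b a b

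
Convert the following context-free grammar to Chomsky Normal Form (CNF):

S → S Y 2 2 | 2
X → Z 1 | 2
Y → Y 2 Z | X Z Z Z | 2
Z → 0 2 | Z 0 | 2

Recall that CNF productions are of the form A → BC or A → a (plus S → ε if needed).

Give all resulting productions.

T2 → 2; S → 2; T1 → 1; X → 2; Y → 2; T0 → 0; Z → 2; S → S X0; X0 → Y X1; X1 → T2 T2; X → Z T1; Y → Y X2; X2 → T2 Z; Y → X X3; X3 → Z X4; X4 → Z Z; Z → T0 T2; Z → Z T0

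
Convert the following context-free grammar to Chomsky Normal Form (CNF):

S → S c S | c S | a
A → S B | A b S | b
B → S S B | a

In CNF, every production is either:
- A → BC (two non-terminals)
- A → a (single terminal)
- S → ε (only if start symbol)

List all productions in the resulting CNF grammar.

TC → c; S → a; TB → b; A → b; B → a; S → S X0; X0 → TC S; S → TC S; A → S B; A → A X1; X1 → TB S; B → S X2; X2 → S B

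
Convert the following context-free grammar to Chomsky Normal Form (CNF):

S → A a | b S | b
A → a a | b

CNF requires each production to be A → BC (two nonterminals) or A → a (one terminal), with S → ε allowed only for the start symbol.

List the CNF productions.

TA → a; TB → b; S → b; A → b; S → A TA; S → TB S; A → TA TA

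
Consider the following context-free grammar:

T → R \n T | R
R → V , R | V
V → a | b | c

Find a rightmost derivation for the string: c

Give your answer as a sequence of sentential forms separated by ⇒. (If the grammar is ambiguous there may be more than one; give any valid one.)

T ⇒ R ⇒ V ⇒ c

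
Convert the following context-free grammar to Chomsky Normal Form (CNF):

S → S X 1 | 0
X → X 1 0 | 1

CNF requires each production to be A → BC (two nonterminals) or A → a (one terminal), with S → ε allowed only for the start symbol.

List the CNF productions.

T1 → 1; S → 0; T0 → 0; X → 1; S → S X0; X0 → X T1; X → X X1; X1 → T1 T0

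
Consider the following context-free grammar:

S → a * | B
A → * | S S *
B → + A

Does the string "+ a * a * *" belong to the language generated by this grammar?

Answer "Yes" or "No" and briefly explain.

Yes - a valid derivation exists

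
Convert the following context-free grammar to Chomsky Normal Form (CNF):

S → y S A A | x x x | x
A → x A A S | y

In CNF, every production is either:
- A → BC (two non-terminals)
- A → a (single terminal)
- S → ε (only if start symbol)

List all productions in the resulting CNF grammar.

TY → y; TX → x; S → x; A → y; S → TY X0; X0 → S X1; X1 → A A; S → TX X2; X2 → TX TX; A → TX X3; X3 → A X4; X4 → A S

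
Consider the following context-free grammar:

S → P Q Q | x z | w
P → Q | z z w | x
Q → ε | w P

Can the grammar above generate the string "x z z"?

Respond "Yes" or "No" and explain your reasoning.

No - no valid derivation exists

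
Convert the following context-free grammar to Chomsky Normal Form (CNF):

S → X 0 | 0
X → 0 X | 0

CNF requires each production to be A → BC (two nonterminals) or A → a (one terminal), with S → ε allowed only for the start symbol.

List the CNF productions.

T0 → 0; S → 0; X → 0; S → X T0; X → T0 X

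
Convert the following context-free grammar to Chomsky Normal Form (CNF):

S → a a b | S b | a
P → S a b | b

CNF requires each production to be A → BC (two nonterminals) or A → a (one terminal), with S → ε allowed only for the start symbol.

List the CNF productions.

TA → a; TB → b; S → a; P → b; S → TA X0; X0 → TA TB; S → S TB; P → S X1; X1 → TA TB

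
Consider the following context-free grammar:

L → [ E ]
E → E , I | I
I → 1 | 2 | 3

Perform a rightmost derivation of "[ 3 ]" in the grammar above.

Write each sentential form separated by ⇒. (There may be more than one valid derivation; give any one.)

L ⇒ [ E ] ⇒ [ I ] ⇒ [ 3 ]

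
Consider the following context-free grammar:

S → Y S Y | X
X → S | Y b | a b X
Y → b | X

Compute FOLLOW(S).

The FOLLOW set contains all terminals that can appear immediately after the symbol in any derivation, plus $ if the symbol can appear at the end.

We compute FOLLOW(S) using the standard algorithm.
FOLLOW(S) starts with {$}.
FIRST(S) = {a, b}
FIRST(X) = {a, b}
FIRST(Y) = {a, b}
FOLLOW(S) = {$, a, b}
FOLLOW(X) = {$, a, b}
FOLLOW(Y) = {$, a, b}
Therefore, FOLLOW(S) = {$, a, b}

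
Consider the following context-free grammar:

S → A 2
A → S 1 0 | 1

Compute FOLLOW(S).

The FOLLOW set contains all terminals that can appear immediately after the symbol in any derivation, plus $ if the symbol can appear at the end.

We compute FOLLOW(S) using the standard algorithm.
FOLLOW(S) starts with {$}.
FIRST(A) = {1}
FIRST(S) = {1}
FOLLOW(A) = {2}
FOLLOW(S) = {$, 1}
Therefore, FOLLOW(S) = {$, 1}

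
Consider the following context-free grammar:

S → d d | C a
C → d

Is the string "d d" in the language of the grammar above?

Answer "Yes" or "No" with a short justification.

Yes - a valid derivation exists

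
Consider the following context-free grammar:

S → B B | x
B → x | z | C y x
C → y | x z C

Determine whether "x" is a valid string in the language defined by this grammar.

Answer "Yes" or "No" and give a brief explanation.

Yes - a valid derivation exists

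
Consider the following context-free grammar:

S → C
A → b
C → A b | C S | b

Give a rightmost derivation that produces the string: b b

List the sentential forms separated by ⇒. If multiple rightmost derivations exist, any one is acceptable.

S ⇒ C ⇒ A b ⇒ b b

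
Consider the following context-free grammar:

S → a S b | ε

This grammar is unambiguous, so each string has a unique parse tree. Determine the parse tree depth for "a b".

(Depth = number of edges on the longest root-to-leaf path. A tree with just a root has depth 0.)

2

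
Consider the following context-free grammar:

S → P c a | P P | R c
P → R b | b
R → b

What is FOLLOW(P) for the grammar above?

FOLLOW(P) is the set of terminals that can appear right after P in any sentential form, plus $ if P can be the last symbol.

We compute FOLLOW(P) using the standard algorithm.
FOLLOW(S) starts with {$}.
FIRST(P) = {b}
FIRST(R) = {b}
FIRST(S) = {b}
FOLLOW(P) = {$, b, c}
FOLLOW(R) = {b, c}
FOLLOW(S) = {$}
Therefore, FOLLOW(P) = {$, b, c}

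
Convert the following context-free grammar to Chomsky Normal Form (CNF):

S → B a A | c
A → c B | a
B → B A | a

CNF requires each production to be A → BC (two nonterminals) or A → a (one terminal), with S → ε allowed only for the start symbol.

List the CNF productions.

TA → a; S → c; TC → c; A → a; B → a; S → B X0; X0 → TA A; A → TC B; B → B A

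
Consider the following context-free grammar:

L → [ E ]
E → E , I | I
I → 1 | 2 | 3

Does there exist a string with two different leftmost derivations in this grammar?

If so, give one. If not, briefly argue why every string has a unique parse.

No - every string in the language has a unique leftmost derivation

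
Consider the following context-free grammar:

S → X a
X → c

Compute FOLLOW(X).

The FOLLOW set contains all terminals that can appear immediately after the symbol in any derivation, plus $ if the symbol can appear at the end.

We compute FOLLOW(X) using the standard algorithm.
FOLLOW(S) starts with {$}.
FIRST(S) = {c}
FIRST(X) = {c}
FOLLOW(S) = {$}
FOLLOW(X) = {a}
Therefore, FOLLOW(X) = {a}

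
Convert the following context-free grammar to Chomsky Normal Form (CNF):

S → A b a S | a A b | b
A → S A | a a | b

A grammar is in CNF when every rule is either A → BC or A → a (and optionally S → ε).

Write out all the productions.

TB → b; TA → a; S → b; A → b; S → A X0; X0 → TB X1; X1 → TA S; S → TA X2; X2 → A TB; A → S A; A → TA TA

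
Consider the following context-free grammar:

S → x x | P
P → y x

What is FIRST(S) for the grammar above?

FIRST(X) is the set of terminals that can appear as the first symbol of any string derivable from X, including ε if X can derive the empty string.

We compute FIRST(S) using the standard algorithm.
FIRST(P) = {y}
FIRST(S) = {x, y}
Therefore, FIRST(S) = {x, y}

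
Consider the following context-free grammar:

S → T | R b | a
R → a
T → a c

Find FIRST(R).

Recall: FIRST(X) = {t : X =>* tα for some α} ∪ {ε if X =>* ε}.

We compute FIRST(R) using the standard algorithm.
FIRST(R) = {a}
FIRST(S) = {a}
FIRST(T) = {a}
Therefore, FIRST(R) = {a}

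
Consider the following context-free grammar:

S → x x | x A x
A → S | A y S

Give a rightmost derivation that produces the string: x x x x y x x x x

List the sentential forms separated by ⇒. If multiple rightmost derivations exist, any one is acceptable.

S ⇒ x A x ⇒ x S x ⇒ x x A x x ⇒ x x A y S x x ⇒ x x A y x x x x ⇒ x x S y x x x x ⇒ x x x x y x x x x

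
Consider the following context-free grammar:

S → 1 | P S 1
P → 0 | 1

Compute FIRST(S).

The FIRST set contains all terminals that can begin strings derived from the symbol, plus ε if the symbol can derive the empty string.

We compute FIRST(S) using the standard algorithm.
FIRST(P) = {0, 1}
FIRST(S) = {0, 1}
Therefore, FIRST(S) = {0, 1}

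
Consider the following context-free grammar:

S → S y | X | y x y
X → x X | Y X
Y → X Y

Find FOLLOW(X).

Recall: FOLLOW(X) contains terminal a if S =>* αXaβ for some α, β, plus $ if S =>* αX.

We compute FOLLOW(X) using the standard algorithm.
FOLLOW(S) starts with {$}.
FIRST(S) = {x, y}
FIRST(X) = {x}
FIRST(Y) = {x}
FOLLOW(S) = {$, y}
FOLLOW(X) = {$, x, y}
FOLLOW(Y) = {x}
Therefore, FOLLOW(X) = {$, x, y}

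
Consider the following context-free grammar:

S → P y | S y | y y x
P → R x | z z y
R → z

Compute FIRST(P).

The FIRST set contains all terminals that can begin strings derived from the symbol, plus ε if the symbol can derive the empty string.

We compute FIRST(P) using the standard algorithm.
FIRST(P) = {z}
FIRST(R) = {z}
FIRST(S) = {y, z}
Therefore, FIRST(P) = {z}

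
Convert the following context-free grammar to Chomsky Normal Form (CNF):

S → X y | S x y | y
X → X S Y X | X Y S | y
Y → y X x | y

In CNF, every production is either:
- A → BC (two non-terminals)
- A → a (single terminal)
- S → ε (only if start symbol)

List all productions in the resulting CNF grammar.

TY → y; TX → x; S → y; X → y; Y → y; S → X TY; S → S X0; X0 → TX TY; X → X X1; X1 → S X2; X2 → Y X; X → X X3; X3 → Y S; Y → TY X4; X4 → X TX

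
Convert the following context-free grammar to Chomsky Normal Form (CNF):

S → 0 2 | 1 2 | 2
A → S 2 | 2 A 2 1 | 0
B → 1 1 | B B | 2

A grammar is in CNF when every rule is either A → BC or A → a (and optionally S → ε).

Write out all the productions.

T0 → 0; T2 → 2; T1 → 1; S → 2; A → 0; B → 2; S → T0 T2; S → T1 T2; A → S T2; A → T2 X0; X0 → A X1; X1 → T2 T1; B → T1 T1; B → B B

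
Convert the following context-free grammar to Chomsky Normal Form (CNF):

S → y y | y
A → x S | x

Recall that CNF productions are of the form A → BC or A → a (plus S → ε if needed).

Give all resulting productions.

TY → y; S → y; TX → x; A → x; S → TY TY; A → TX S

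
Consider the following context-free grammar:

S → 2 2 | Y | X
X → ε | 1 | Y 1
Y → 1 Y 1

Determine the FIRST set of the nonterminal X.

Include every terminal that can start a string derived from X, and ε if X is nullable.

We compute FIRST(X) using the standard algorithm.
FIRST(S) = {1, 2, ε}
FIRST(X) = {1, ε}
FIRST(Y) = {1}
Therefore, FIRST(X) = {1, ε}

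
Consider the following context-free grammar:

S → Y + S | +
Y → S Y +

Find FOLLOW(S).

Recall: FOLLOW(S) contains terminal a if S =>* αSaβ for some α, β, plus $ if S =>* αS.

We compute FOLLOW(S) using the standard algorithm.
FOLLOW(S) starts with {$}.
FIRST(S) = {+}
FIRST(Y) = {+}
FOLLOW(S) = {$, +}
FOLLOW(Y) = {+}
Therefore, FOLLOW(S) = {$, +}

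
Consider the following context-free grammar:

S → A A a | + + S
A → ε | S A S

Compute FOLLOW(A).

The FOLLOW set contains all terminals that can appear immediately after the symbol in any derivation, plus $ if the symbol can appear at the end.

We compute FOLLOW(A) using the standard algorithm.
FOLLOW(S) starts with {$}.
FIRST(A) = {+, a, ε}
FIRST(S) = {+, a}
FOLLOW(A) = {+, a}
FOLLOW(S) = {$, +, a}
Therefore, FOLLOW(A) = {+, a}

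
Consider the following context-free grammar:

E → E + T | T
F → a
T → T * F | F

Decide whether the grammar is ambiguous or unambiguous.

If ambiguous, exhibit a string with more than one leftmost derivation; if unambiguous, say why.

Unambiguous - every string in the language has a unique leftmost derivation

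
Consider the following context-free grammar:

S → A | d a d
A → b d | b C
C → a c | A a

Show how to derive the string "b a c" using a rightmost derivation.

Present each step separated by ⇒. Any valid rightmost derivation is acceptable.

S ⇒ A ⇒ b C ⇒ b a c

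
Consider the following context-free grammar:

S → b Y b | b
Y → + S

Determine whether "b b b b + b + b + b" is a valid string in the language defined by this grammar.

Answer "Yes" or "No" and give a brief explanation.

No - no valid derivation exists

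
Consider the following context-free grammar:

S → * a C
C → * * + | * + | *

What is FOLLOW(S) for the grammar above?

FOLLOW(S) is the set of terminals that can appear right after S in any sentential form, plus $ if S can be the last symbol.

We compute FOLLOW(S) using the standard algorithm.
FOLLOW(S) starts with {$}.
FIRST(C) = {*}
FIRST(S) = {*}
FOLLOW(C) = {$}
FOLLOW(S) = {$}
Therefore, FOLLOW(S) = {$}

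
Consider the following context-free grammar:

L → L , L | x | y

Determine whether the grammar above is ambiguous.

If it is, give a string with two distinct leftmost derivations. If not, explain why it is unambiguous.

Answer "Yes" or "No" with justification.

Yes - the string 'x , y , y' has two distinct leftmost derivations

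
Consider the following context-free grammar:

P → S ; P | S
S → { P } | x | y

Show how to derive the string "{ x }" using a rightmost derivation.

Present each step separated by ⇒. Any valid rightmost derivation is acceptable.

P ⇒ S ⇒ { P } ⇒ { S } ⇒ { x }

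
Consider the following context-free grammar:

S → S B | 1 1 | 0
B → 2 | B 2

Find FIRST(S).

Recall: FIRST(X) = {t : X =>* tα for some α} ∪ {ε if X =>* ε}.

We compute FIRST(S) using the standard algorithm.
FIRST(B) = {2}
FIRST(S) = {0, 1}
Therefore, FIRST(S) = {0, 1}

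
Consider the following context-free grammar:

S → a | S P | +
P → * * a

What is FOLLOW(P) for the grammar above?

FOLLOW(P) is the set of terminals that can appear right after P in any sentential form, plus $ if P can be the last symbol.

We compute FOLLOW(P) using the standard algorithm.
FOLLOW(S) starts with {$}.
FIRST(P) = {*}
FIRST(S) = {+, a}
FOLLOW(P) = {$, *}
FOLLOW(S) = {$, *}
Therefore, FOLLOW(P) = {$, *}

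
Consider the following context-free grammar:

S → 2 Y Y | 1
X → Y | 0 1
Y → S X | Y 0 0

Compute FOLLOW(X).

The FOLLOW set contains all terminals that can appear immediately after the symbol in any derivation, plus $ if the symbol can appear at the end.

We compute FOLLOW(X) using the standard algorithm.
FOLLOW(S) starts with {$}.
FIRST(S) = {1, 2}
FIRST(X) = {0, 1, 2}
FIRST(Y) = {1, 2}
FOLLOW(S) = {$, 0, 1, 2}
FOLLOW(X) = {$, 0, 1, 2}
FOLLOW(Y) = {$, 0, 1, 2}
Therefore, FOLLOW(X) = {$, 0, 1, 2}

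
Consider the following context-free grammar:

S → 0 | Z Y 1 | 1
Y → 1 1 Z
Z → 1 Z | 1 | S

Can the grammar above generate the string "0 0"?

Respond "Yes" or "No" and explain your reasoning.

No - no valid derivation exists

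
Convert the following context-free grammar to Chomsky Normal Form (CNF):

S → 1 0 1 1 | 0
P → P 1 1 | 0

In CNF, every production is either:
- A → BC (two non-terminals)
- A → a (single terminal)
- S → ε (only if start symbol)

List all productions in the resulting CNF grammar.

T1 → 1; T0 → 0; S → 0; P → 0; S → T1 X0; X0 → T0 X1; X1 → T1 T1; P → P X2; X2 → T1 T1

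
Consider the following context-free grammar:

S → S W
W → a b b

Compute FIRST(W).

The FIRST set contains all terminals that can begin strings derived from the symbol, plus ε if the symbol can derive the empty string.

We compute FIRST(W) using the standard algorithm.
FIRST(S) = {}
FIRST(W) = {a}
Therefore, FIRST(W) = {a}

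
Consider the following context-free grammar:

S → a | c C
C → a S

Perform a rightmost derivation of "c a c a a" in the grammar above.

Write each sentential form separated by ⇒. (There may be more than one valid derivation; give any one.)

S ⇒ c C ⇒ c a S ⇒ c a c C ⇒ c a c a S ⇒ c a c a a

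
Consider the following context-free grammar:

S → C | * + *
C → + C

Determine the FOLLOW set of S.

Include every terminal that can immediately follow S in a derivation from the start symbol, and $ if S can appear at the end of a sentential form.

We compute FOLLOW(S) using the standard algorithm.
FOLLOW(S) starts with {$}.
FIRST(C) = {+}
FIRST(S) = {*, +}
FOLLOW(C) = {$}
FOLLOW(S) = {$}
Therefore, FOLLOW(S) = {$}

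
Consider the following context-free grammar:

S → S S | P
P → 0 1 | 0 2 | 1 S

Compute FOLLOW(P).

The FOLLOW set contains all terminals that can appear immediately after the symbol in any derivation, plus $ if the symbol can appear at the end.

We compute FOLLOW(P) using the standard algorithm.
FOLLOW(S) starts with {$}.
FIRST(P) = {0, 1}
FIRST(S) = {0, 1}
FOLLOW(P) = {$, 0, 1}
FOLLOW(S) = {$, 0, 1}
Therefore, FOLLOW(P) = {$, 0, 1}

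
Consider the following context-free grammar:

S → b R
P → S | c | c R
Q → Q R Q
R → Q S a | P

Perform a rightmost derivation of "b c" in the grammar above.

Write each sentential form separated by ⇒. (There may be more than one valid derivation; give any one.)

S ⇒ b R ⇒ b P ⇒ b c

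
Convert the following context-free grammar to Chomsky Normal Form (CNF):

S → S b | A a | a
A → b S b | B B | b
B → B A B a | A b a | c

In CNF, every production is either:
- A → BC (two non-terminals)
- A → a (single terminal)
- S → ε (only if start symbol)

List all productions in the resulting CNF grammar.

TB → b; TA → a; S → a; A → b; B → c; S → S TB; S → A TA; A → TB X0; X0 → S TB; A → B B; B → B X1; X1 → A X2; X2 → B TA; B → A X3; X3 → TB TA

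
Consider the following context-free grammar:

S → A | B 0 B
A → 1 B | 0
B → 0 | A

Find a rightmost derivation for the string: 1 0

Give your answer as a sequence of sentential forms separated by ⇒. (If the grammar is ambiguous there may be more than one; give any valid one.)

S ⇒ A ⇒ 1 B ⇒ 1 0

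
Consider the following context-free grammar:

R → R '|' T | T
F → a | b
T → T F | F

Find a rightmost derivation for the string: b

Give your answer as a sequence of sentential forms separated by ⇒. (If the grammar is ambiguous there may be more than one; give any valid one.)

R ⇒ T ⇒ F ⇒ b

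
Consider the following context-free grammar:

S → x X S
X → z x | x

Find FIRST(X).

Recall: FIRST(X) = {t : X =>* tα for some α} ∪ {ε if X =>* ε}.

We compute FIRST(X) using the standard algorithm.
FIRST(S) = {x}
FIRST(X) = {x, z}
Therefore, FIRST(X) = {x, z}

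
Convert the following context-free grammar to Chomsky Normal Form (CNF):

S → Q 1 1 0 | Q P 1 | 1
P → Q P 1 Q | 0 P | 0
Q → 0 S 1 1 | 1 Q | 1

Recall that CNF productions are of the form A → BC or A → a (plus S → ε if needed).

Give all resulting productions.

T1 → 1; T0 → 0; S → 1; P → 0; Q → 1; S → Q X0; X0 → T1 X1; X1 → T1 T0; S → Q X2; X2 → P T1; P → Q X3; X3 → P X4; X4 → T1 Q; P → T0 P; Q → T0 X5; X5 → S X6; X6 → T1 T1; Q → T1 Q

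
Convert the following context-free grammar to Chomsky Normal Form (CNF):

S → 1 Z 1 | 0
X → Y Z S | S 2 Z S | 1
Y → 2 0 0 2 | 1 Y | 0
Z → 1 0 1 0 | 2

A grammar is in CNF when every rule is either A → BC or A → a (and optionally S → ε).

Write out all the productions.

T1 → 1; S → 0; T2 → 2; X → 1; T0 → 0; Y → 0; Z → 2; S → T1 X0; X0 → Z T1; X → Y X1; X1 → Z S; X → S X2; X2 → T2 X3; X3 → Z S; Y → T2 X4; X4 → T0 X5; X5 → T0 T2; Y → T1 Y; Z → T1 X6; X6 → T0 X7; X7 → T1 T0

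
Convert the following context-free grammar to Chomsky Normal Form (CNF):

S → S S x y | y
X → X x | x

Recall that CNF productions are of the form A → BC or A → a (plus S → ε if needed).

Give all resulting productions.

TX → x; TY → y; S → y; X → x; S → S X0; X0 → S X1; X1 → TX TY; X → X TX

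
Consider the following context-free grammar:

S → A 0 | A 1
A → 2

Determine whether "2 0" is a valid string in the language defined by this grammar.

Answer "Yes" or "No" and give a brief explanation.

Yes - a valid derivation exists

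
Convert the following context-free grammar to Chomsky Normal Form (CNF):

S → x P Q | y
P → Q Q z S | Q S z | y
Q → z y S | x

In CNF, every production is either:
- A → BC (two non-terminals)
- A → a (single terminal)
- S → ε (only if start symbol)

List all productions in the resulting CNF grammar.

TX → x; S → y; TZ → z; P → y; TY → y; Q → x; S → TX X0; X0 → P Q; P → Q X1; X1 → Q X2; X2 → TZ S; P → Q X3; X3 → S TZ; Q → TZ X4; X4 → TY S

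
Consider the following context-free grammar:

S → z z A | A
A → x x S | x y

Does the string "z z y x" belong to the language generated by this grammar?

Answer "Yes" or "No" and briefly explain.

No - no valid derivation exists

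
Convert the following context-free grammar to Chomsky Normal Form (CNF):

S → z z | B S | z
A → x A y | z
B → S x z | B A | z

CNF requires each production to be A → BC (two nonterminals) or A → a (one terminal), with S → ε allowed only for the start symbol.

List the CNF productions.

TZ → z; S → z; TX → x; TY → y; A → z; B → z; S → TZ TZ; S → B S; A → TX X0; X0 → A TY; B → S X1; X1 → TX TZ; B → B A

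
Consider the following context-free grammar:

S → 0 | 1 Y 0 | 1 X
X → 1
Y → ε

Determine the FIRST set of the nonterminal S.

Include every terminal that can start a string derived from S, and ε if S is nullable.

We compute FIRST(S) using the standard algorithm.
FIRST(S) = {0, 1}
FIRST(X) = {1}
FIRST(Y) = {ε}
Therefore, FIRST(S) = {0, 1}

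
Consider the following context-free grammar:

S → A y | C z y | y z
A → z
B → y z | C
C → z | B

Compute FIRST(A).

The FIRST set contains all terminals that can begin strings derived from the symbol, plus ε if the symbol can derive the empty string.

We compute FIRST(A) using the standard algorithm.
FIRST(A) = {z}
FIRST(B) = {y, z}
FIRST(C) = {y, z}
FIRST(S) = {y, z}
Therefore, FIRST(A) = {z}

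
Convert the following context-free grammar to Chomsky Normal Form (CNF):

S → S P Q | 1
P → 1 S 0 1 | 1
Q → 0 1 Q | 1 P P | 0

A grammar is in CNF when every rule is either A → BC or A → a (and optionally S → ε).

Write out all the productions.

S → 1; T1 → 1; T0 → 0; P → 1; Q → 0; S → S X0; X0 → P Q; P → T1 X1; X1 → S X2; X2 → T0 T1; Q → T0 X3; X3 → T1 Q; Q → T1 X4; X4 → P P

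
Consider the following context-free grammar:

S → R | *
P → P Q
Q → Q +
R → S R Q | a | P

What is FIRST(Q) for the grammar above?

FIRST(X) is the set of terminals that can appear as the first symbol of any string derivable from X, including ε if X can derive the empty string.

We compute FIRST(Q) using the standard algorithm.
FIRST(P) = {}
FIRST(Q) = {}
FIRST(R) = {*, a}
FIRST(S) = {*, a}
Therefore, FIRST(Q) = {}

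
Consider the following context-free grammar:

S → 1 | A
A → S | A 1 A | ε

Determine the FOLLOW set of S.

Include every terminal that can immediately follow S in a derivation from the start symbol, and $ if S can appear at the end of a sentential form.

We compute FOLLOW(S) using the standard algorithm.
FOLLOW(S) starts with {$}.
FIRST(A) = {1, ε}
FIRST(S) = {1, ε}
FOLLOW(A) = {$, 1}
FOLLOW(S) = {$, 1}
Therefore, FOLLOW(S) = {$, 1}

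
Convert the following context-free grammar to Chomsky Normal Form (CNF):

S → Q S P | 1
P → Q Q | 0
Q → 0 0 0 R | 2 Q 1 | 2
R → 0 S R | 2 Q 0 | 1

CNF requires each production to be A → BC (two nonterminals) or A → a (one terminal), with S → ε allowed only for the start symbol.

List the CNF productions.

S → 1; P → 0; T0 → 0; T2 → 2; T1 → 1; Q → 2; R → 1; S → Q X0; X0 → S P; P → Q Q; Q → T0 X1; X1 → T0 X2; X2 → T0 R; Q → T2 X3; X3 → Q T1; R → T0 X4; X4 → S R; R → T2 X5; X5 → Q T0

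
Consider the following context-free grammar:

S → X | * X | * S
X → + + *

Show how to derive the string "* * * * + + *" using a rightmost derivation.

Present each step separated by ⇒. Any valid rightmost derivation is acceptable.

S ⇒ * S ⇒ * * S ⇒ * * * S ⇒ * * * * X ⇒ * * * * + + *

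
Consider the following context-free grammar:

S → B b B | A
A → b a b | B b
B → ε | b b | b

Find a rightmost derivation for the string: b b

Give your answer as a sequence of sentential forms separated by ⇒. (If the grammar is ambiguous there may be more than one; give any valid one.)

S ⇒ B b B ⇒ B b ⇒ b b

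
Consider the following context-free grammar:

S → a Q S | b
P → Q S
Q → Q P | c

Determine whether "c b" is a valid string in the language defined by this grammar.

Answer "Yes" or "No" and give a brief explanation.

No - no valid derivation exists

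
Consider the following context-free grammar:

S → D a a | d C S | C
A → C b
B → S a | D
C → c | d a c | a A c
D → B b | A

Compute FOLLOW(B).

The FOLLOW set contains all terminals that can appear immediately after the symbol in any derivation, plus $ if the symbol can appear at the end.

We compute FOLLOW(B) using the standard algorithm.
FOLLOW(S) starts with {$}.
FIRST(A) = {a, c, d}
FIRST(B) = {a, c, d}
FIRST(C) = {a, c, d}
FIRST(D) = {a, c, d}
FIRST(S) = {a, c, d}
FOLLOW(A) = {a, b, c}
FOLLOW(B) = {b}
FOLLOW(C) = {$, a, b, c, d}
FOLLOW(D) = {a, b}
FOLLOW(S) = {$, a}
Therefore, FOLLOW(B) = {b}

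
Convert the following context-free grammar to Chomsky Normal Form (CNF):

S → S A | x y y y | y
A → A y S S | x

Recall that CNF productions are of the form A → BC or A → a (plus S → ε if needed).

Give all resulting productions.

TX → x; TY → y; S → y; A → x; S → S A; S → TX X0; X0 → TY X1; X1 → TY TY; A → A X2; X2 → TY X3; X3 → S S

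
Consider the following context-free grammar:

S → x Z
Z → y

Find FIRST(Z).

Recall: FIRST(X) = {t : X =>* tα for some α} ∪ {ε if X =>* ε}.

We compute FIRST(Z) using the standard algorithm.
FIRST(S) = {x}
FIRST(Z) = {y}
Therefore, FIRST(Z) = {y}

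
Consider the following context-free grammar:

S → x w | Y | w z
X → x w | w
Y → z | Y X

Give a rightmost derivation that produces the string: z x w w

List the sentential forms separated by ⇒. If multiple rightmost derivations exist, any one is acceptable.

S ⇒ Y ⇒ Y X ⇒ Y w ⇒ Y X w ⇒ Y x w w ⇒ z x w w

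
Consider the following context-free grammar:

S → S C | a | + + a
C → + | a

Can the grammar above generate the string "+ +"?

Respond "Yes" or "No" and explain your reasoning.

No - no valid derivation exists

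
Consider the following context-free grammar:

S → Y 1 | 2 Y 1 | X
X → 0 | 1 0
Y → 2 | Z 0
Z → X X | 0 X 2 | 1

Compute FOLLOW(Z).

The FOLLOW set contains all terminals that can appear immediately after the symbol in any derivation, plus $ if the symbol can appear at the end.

We compute FOLLOW(Z) using the standard algorithm.
FOLLOW(S) starts with {$}.
FIRST(S) = {0, 1, 2}
FIRST(X) = {0, 1}
FIRST(Y) = {0, 1, 2}
FIRST(Z) = {0, 1}
FOLLOW(S) = {$}
FOLLOW(X) = {$, 0, 1, 2}
FOLLOW(Y) = {1}
FOLLOW(Z) = {0}
Therefore, FOLLOW(Z) = {0}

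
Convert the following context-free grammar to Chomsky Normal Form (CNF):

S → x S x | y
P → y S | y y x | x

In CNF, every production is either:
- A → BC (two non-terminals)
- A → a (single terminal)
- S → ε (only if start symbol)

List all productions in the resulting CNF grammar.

TX → x; S → y; TY → y; P → x; S → TX X0; X0 → S TX; P → TY S; P → TY X1; X1 → TY TX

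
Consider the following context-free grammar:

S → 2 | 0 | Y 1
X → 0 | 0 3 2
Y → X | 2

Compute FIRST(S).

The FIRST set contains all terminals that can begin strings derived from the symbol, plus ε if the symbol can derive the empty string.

We compute FIRST(S) using the standard algorithm.
FIRST(S) = {0, 2}
FIRST(X) = {0}
FIRST(Y) = {0, 2}
Therefore, FIRST(S) = {0, 2}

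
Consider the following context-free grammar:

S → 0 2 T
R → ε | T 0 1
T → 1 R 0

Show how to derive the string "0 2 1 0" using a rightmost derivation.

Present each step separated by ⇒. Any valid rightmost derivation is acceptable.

S ⇒ 0 2 T ⇒ 0 2 1 R 0 ⇒ 0 2 1 0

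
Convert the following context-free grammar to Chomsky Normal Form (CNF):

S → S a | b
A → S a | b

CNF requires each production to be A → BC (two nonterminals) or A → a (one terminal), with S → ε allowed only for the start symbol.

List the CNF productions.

TA → a; S → b; A → b; S → S TA; A → S TA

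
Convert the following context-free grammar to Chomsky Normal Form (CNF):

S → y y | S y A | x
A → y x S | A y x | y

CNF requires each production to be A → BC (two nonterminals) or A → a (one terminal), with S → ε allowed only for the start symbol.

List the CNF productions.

TY → y; S → x; TX → x; A → y; S → TY TY; S → S X0; X0 → TY A; A → TY X1; X1 → TX S; A → A X2; X2 → TY TX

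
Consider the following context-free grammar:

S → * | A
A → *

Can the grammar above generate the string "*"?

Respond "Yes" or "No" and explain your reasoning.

Yes - a valid derivation exists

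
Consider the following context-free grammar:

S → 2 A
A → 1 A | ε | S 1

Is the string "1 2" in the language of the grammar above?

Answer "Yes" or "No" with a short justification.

No - no valid derivation exists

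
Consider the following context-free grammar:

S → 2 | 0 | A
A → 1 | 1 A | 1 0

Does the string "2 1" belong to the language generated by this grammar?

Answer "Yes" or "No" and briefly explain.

No - no valid derivation exists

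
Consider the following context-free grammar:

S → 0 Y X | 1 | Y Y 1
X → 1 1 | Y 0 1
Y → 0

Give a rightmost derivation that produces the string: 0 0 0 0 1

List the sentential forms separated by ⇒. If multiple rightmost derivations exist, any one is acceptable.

S ⇒ 0 Y X ⇒ 0 Y Y 0 1 ⇒ 0 Y 0 0 1 ⇒ 0 0 0 0 1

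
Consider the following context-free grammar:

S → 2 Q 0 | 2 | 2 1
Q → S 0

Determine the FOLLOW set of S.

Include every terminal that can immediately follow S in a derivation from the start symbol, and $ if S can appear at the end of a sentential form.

We compute FOLLOW(S) using the standard algorithm.
FOLLOW(S) starts with {$}.
FIRST(Q) = {2}
FIRST(S) = {2}
FOLLOW(Q) = {0}
FOLLOW(S) = {$, 0}
Therefore, FOLLOW(S) = {$, 0}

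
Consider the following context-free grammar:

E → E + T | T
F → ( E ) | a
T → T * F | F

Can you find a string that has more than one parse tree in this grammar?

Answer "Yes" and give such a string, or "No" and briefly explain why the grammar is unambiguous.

No - the grammar is unambiguous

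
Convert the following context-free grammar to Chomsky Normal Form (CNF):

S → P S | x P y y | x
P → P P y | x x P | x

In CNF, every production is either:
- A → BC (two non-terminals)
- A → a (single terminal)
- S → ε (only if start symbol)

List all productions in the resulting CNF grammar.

TX → x; TY → y; S → x; P → x; S → P S; S → TX X0; X0 → P X1; X1 → TY TY; P → P X2; X2 → P TY; P → TX X3; X3 → TX P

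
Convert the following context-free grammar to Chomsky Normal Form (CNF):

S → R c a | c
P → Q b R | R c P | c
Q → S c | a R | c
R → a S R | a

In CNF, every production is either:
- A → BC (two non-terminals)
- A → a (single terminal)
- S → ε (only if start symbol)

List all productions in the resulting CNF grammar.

TC → c; TA → a; S → c; TB → b; P → c; Q → c; R → a; S → R X0; X0 → TC TA; P → Q X1; X1 → TB R; P → R X2; X2 → TC P; Q → S TC; Q → TA R; R → TA X3; X3 → S R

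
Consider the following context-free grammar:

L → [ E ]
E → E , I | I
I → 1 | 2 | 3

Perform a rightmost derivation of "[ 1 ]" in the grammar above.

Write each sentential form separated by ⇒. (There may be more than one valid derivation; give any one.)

L ⇒ [ E ] ⇒ [ I ] ⇒ [ 1 ]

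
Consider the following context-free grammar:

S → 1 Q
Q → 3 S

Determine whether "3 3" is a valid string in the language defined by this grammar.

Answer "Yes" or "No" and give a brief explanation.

No - no valid derivation exists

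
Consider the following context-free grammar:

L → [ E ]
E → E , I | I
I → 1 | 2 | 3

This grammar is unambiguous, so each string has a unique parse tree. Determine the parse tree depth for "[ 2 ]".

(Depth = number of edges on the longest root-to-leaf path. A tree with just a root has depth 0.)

3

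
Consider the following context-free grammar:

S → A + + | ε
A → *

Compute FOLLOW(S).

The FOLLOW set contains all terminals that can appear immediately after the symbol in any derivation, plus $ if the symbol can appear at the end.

We compute FOLLOW(S) using the standard algorithm.
FOLLOW(S) starts with {$}.
FIRST(A) = {*}
FIRST(S) = {*, ε}
FOLLOW(A) = {+}
FOLLOW(S) = {$}
Therefore, FOLLOW(S) = {$}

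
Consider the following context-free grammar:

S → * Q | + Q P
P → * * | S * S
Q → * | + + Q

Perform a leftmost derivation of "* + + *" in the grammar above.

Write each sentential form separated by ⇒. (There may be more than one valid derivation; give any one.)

S ⇒ * Q ⇒ * + + Q ⇒ * + + *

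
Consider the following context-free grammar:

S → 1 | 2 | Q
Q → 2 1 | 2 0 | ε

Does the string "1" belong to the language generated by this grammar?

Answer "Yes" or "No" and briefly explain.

Yes - a valid derivation exists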